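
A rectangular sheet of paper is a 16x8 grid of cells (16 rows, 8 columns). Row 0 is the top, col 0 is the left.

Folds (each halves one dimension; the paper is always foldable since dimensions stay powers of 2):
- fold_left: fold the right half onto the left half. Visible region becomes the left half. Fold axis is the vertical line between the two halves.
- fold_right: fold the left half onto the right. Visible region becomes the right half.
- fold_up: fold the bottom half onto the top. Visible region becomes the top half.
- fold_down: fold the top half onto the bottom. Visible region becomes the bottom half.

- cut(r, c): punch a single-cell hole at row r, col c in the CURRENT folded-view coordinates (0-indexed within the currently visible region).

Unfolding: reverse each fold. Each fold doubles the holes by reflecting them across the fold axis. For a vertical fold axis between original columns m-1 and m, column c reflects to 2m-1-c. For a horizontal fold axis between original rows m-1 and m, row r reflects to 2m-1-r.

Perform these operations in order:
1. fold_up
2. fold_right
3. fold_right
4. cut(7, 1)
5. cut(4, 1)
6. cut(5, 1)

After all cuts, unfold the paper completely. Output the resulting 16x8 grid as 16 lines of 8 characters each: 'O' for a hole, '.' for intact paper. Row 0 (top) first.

Op 1 fold_up: fold axis h@8; visible region now rows[0,8) x cols[0,8) = 8x8
Op 2 fold_right: fold axis v@4; visible region now rows[0,8) x cols[4,8) = 8x4
Op 3 fold_right: fold axis v@6; visible region now rows[0,8) x cols[6,8) = 8x2
Op 4 cut(7, 1): punch at orig (7,7); cuts so far [(7, 7)]; region rows[0,8) x cols[6,8) = 8x2
Op 5 cut(4, 1): punch at orig (4,7); cuts so far [(4, 7), (7, 7)]; region rows[0,8) x cols[6,8) = 8x2
Op 6 cut(5, 1): punch at orig (5,7); cuts so far [(4, 7), (5, 7), (7, 7)]; region rows[0,8) x cols[6,8) = 8x2
Unfold 1 (reflect across v@6): 6 holes -> [(4, 4), (4, 7), (5, 4), (5, 7), (7, 4), (7, 7)]
Unfold 2 (reflect across v@4): 12 holes -> [(4, 0), (4, 3), (4, 4), (4, 7), (5, 0), (5, 3), (5, 4), (5, 7), (7, 0), (7, 3), (7, 4), (7, 7)]
Unfold 3 (reflect across h@8): 24 holes -> [(4, 0), (4, 3), (4, 4), (4, 7), (5, 0), (5, 3), (5, 4), (5, 7), (7, 0), (7, 3), (7, 4), (7, 7), (8, 0), (8, 3), (8, 4), (8, 7), (10, 0), (10, 3), (10, 4), (10, 7), (11, 0), (11, 3), (11, 4), (11, 7)]

Answer: ........
........
........
........
O..OO..O
O..OO..O
........
O..OO..O
O..OO..O
........
O..OO..O
O..OO..O
........
........
........
........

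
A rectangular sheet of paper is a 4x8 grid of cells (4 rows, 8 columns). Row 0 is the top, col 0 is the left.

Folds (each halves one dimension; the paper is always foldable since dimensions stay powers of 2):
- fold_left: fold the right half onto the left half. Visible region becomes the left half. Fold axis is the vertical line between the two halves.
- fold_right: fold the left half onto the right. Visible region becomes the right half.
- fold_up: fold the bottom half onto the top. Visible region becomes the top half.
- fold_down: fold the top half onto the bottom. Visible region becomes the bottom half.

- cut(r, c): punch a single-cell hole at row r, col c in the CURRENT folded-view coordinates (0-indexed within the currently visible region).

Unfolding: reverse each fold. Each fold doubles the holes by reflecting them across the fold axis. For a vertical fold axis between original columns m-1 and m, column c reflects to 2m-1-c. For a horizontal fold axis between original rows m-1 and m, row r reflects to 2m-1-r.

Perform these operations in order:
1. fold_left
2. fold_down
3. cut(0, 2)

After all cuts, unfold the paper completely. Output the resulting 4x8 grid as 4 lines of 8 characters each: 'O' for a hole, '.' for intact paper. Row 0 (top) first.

Answer: ........
..O..O..
..O..O..
........

Derivation:
Op 1 fold_left: fold axis v@4; visible region now rows[0,4) x cols[0,4) = 4x4
Op 2 fold_down: fold axis h@2; visible region now rows[2,4) x cols[0,4) = 2x4
Op 3 cut(0, 2): punch at orig (2,2); cuts so far [(2, 2)]; region rows[2,4) x cols[0,4) = 2x4
Unfold 1 (reflect across h@2): 2 holes -> [(1, 2), (2, 2)]
Unfold 2 (reflect across v@4): 4 holes -> [(1, 2), (1, 5), (2, 2), (2, 5)]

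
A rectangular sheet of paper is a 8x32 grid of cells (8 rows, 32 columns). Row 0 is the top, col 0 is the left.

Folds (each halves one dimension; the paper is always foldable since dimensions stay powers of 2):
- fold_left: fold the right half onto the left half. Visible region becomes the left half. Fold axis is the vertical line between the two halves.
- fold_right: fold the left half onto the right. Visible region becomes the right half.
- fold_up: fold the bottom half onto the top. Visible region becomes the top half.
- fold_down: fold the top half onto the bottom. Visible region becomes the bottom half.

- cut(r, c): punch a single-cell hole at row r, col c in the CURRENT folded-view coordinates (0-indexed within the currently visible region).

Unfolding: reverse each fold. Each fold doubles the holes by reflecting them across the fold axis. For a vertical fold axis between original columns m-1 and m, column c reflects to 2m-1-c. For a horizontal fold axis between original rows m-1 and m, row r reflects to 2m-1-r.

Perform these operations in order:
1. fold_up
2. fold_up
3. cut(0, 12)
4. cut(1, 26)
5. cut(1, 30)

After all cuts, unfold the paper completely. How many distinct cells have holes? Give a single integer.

Op 1 fold_up: fold axis h@4; visible region now rows[0,4) x cols[0,32) = 4x32
Op 2 fold_up: fold axis h@2; visible region now rows[0,2) x cols[0,32) = 2x32
Op 3 cut(0, 12): punch at orig (0,12); cuts so far [(0, 12)]; region rows[0,2) x cols[0,32) = 2x32
Op 4 cut(1, 26): punch at orig (1,26); cuts so far [(0, 12), (1, 26)]; region rows[0,2) x cols[0,32) = 2x32
Op 5 cut(1, 30): punch at orig (1,30); cuts so far [(0, 12), (1, 26), (1, 30)]; region rows[0,2) x cols[0,32) = 2x32
Unfold 1 (reflect across h@2): 6 holes -> [(0, 12), (1, 26), (1, 30), (2, 26), (2, 30), (3, 12)]
Unfold 2 (reflect across h@4): 12 holes -> [(0, 12), (1, 26), (1, 30), (2, 26), (2, 30), (3, 12), (4, 12), (5, 26), (5, 30), (6, 26), (6, 30), (7, 12)]

Answer: 12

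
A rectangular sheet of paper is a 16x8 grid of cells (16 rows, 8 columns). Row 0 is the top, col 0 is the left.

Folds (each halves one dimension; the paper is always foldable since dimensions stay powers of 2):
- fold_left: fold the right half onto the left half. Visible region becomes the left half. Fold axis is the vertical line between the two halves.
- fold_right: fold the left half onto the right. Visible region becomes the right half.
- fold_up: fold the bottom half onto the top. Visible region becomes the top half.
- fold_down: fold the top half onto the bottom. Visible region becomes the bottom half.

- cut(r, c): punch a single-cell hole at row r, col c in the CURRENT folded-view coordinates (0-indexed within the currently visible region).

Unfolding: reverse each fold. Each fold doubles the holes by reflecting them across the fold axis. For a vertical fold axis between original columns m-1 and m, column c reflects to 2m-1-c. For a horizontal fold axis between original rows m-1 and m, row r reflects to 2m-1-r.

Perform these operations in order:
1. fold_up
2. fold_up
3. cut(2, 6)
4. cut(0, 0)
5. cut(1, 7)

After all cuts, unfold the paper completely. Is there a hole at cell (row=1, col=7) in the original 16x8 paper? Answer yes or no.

Answer: yes

Derivation:
Op 1 fold_up: fold axis h@8; visible region now rows[0,8) x cols[0,8) = 8x8
Op 2 fold_up: fold axis h@4; visible region now rows[0,4) x cols[0,8) = 4x8
Op 3 cut(2, 6): punch at orig (2,6); cuts so far [(2, 6)]; region rows[0,4) x cols[0,8) = 4x8
Op 4 cut(0, 0): punch at orig (0,0); cuts so far [(0, 0), (2, 6)]; region rows[0,4) x cols[0,8) = 4x8
Op 5 cut(1, 7): punch at orig (1,7); cuts so far [(0, 0), (1, 7), (2, 6)]; region rows[0,4) x cols[0,8) = 4x8
Unfold 1 (reflect across h@4): 6 holes -> [(0, 0), (1, 7), (2, 6), (5, 6), (6, 7), (7, 0)]
Unfold 2 (reflect across h@8): 12 holes -> [(0, 0), (1, 7), (2, 6), (5, 6), (6, 7), (7, 0), (8, 0), (9, 7), (10, 6), (13, 6), (14, 7), (15, 0)]
Holes: [(0, 0), (1, 7), (2, 6), (5, 6), (6, 7), (7, 0), (8, 0), (9, 7), (10, 6), (13, 6), (14, 7), (15, 0)]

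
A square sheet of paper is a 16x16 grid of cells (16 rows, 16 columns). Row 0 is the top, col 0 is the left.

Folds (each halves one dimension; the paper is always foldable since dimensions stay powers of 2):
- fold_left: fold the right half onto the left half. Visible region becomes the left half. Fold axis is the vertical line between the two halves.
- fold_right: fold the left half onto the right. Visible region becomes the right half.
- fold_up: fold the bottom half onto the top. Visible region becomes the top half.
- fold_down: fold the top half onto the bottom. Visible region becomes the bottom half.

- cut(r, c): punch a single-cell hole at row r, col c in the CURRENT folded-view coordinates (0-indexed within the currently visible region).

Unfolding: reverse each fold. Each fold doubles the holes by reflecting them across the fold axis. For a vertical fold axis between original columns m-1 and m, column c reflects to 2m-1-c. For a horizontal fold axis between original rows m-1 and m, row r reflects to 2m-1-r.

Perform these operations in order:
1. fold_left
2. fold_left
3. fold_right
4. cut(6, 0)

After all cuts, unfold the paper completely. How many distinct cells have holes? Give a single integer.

Op 1 fold_left: fold axis v@8; visible region now rows[0,16) x cols[0,8) = 16x8
Op 2 fold_left: fold axis v@4; visible region now rows[0,16) x cols[0,4) = 16x4
Op 3 fold_right: fold axis v@2; visible region now rows[0,16) x cols[2,4) = 16x2
Op 4 cut(6, 0): punch at orig (6,2); cuts so far [(6, 2)]; region rows[0,16) x cols[2,4) = 16x2
Unfold 1 (reflect across v@2): 2 holes -> [(6, 1), (6, 2)]
Unfold 2 (reflect across v@4): 4 holes -> [(6, 1), (6, 2), (6, 5), (6, 6)]
Unfold 3 (reflect across v@8): 8 holes -> [(6, 1), (6, 2), (6, 5), (6, 6), (6, 9), (6, 10), (6, 13), (6, 14)]

Answer: 8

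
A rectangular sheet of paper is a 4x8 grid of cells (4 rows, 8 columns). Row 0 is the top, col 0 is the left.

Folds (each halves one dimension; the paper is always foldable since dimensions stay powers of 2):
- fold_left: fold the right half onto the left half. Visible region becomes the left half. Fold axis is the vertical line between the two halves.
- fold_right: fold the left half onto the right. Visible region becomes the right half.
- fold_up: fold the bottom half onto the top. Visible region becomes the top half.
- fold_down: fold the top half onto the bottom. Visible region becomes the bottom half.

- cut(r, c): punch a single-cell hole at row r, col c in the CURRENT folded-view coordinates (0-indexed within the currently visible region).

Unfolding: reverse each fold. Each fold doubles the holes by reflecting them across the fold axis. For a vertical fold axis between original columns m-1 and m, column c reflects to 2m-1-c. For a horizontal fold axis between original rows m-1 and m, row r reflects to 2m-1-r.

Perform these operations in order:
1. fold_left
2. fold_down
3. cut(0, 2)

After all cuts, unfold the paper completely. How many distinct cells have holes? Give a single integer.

Op 1 fold_left: fold axis v@4; visible region now rows[0,4) x cols[0,4) = 4x4
Op 2 fold_down: fold axis h@2; visible region now rows[2,4) x cols[0,4) = 2x4
Op 3 cut(0, 2): punch at orig (2,2); cuts so far [(2, 2)]; region rows[2,4) x cols[0,4) = 2x4
Unfold 1 (reflect across h@2): 2 holes -> [(1, 2), (2, 2)]
Unfold 2 (reflect across v@4): 4 holes -> [(1, 2), (1, 5), (2, 2), (2, 5)]

Answer: 4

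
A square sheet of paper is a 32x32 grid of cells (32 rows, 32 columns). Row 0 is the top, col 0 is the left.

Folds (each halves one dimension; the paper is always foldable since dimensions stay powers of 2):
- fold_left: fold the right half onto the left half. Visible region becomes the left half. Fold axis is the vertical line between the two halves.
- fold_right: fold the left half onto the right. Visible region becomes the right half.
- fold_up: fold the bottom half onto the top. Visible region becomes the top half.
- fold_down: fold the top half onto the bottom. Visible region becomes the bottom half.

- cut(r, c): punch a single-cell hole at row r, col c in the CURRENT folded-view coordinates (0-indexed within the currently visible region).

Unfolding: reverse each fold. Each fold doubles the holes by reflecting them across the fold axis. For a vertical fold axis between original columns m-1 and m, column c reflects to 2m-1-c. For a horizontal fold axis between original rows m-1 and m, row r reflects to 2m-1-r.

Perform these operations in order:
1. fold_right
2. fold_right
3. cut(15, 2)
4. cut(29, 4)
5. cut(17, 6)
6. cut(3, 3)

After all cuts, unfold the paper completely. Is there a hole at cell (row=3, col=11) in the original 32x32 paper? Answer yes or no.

Answer: yes

Derivation:
Op 1 fold_right: fold axis v@16; visible region now rows[0,32) x cols[16,32) = 32x16
Op 2 fold_right: fold axis v@24; visible region now rows[0,32) x cols[24,32) = 32x8
Op 3 cut(15, 2): punch at orig (15,26); cuts so far [(15, 26)]; region rows[0,32) x cols[24,32) = 32x8
Op 4 cut(29, 4): punch at orig (29,28); cuts so far [(15, 26), (29, 28)]; region rows[0,32) x cols[24,32) = 32x8
Op 5 cut(17, 6): punch at orig (17,30); cuts so far [(15, 26), (17, 30), (29, 28)]; region rows[0,32) x cols[24,32) = 32x8
Op 6 cut(3, 3): punch at orig (3,27); cuts so far [(3, 27), (15, 26), (17, 30), (29, 28)]; region rows[0,32) x cols[24,32) = 32x8
Unfold 1 (reflect across v@24): 8 holes -> [(3, 20), (3, 27), (15, 21), (15, 26), (17, 17), (17, 30), (29, 19), (29, 28)]
Unfold 2 (reflect across v@16): 16 holes -> [(3, 4), (3, 11), (3, 20), (3, 27), (15, 5), (15, 10), (15, 21), (15, 26), (17, 1), (17, 14), (17, 17), (17, 30), (29, 3), (29, 12), (29, 19), (29, 28)]
Holes: [(3, 4), (3, 11), (3, 20), (3, 27), (15, 5), (15, 10), (15, 21), (15, 26), (17, 1), (17, 14), (17, 17), (17, 30), (29, 3), (29, 12), (29, 19), (29, 28)]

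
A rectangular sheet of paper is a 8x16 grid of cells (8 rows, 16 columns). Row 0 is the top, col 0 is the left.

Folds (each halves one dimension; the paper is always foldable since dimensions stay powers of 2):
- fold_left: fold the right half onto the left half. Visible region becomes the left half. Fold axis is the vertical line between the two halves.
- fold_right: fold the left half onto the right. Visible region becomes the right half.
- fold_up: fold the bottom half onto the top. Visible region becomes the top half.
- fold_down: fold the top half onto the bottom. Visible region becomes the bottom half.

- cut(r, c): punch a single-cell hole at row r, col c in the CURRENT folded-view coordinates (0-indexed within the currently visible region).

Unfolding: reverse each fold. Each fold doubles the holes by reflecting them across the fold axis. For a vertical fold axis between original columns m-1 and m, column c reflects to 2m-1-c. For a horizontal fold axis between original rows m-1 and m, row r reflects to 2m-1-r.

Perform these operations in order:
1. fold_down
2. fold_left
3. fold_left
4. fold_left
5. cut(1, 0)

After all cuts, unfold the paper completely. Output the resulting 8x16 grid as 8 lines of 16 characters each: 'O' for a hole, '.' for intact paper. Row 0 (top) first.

Op 1 fold_down: fold axis h@4; visible region now rows[4,8) x cols[0,16) = 4x16
Op 2 fold_left: fold axis v@8; visible region now rows[4,8) x cols[0,8) = 4x8
Op 3 fold_left: fold axis v@4; visible region now rows[4,8) x cols[0,4) = 4x4
Op 4 fold_left: fold axis v@2; visible region now rows[4,8) x cols[0,2) = 4x2
Op 5 cut(1, 0): punch at orig (5,0); cuts so far [(5, 0)]; region rows[4,8) x cols[0,2) = 4x2
Unfold 1 (reflect across v@2): 2 holes -> [(5, 0), (5, 3)]
Unfold 2 (reflect across v@4): 4 holes -> [(5, 0), (5, 3), (5, 4), (5, 7)]
Unfold 3 (reflect across v@8): 8 holes -> [(5, 0), (5, 3), (5, 4), (5, 7), (5, 8), (5, 11), (5, 12), (5, 15)]
Unfold 4 (reflect across h@4): 16 holes -> [(2, 0), (2, 3), (2, 4), (2, 7), (2, 8), (2, 11), (2, 12), (2, 15), (5, 0), (5, 3), (5, 4), (5, 7), (5, 8), (5, 11), (5, 12), (5, 15)]

Answer: ................
................
O..OO..OO..OO..O
................
................
O..OO..OO..OO..O
................
................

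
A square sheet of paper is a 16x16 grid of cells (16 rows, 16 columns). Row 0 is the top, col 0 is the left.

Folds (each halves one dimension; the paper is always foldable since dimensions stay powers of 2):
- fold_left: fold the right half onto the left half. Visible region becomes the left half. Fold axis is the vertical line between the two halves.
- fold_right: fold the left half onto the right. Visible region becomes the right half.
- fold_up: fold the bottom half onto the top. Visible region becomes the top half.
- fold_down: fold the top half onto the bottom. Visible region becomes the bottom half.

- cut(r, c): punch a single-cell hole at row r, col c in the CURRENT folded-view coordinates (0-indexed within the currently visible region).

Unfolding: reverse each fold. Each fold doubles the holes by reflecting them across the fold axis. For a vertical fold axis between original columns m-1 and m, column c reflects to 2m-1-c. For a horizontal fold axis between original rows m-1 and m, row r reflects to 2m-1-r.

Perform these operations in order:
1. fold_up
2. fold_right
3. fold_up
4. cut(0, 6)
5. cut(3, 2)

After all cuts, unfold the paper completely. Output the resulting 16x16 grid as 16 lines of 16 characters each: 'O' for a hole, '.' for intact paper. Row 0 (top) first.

Answer: .O............O.
................
................
.....O....O.....
.....O....O.....
................
................
.O............O.
.O............O.
................
................
.....O....O.....
.....O....O.....
................
................
.O............O.

Derivation:
Op 1 fold_up: fold axis h@8; visible region now rows[0,8) x cols[0,16) = 8x16
Op 2 fold_right: fold axis v@8; visible region now rows[0,8) x cols[8,16) = 8x8
Op 3 fold_up: fold axis h@4; visible region now rows[0,4) x cols[8,16) = 4x8
Op 4 cut(0, 6): punch at orig (0,14); cuts so far [(0, 14)]; region rows[0,4) x cols[8,16) = 4x8
Op 5 cut(3, 2): punch at orig (3,10); cuts so far [(0, 14), (3, 10)]; region rows[0,4) x cols[8,16) = 4x8
Unfold 1 (reflect across h@4): 4 holes -> [(0, 14), (3, 10), (4, 10), (7, 14)]
Unfold 2 (reflect across v@8): 8 holes -> [(0, 1), (0, 14), (3, 5), (3, 10), (4, 5), (4, 10), (7, 1), (7, 14)]
Unfold 3 (reflect across h@8): 16 holes -> [(0, 1), (0, 14), (3, 5), (3, 10), (4, 5), (4, 10), (7, 1), (7, 14), (8, 1), (8, 14), (11, 5), (11, 10), (12, 5), (12, 10), (15, 1), (15, 14)]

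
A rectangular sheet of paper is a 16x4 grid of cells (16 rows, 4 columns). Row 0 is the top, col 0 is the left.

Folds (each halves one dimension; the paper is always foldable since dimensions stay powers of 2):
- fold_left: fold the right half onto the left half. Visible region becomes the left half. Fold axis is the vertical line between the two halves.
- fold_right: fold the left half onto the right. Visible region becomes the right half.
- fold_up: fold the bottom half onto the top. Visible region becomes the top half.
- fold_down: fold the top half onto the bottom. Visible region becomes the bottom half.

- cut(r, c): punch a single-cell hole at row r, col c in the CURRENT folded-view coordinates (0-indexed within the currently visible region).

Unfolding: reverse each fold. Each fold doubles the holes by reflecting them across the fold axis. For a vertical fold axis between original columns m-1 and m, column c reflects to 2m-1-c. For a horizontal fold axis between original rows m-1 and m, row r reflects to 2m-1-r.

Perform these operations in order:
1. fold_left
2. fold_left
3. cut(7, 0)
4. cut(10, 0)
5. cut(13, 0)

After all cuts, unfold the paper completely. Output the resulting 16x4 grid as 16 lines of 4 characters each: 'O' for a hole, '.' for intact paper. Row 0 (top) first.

Op 1 fold_left: fold axis v@2; visible region now rows[0,16) x cols[0,2) = 16x2
Op 2 fold_left: fold axis v@1; visible region now rows[0,16) x cols[0,1) = 16x1
Op 3 cut(7, 0): punch at orig (7,0); cuts so far [(7, 0)]; region rows[0,16) x cols[0,1) = 16x1
Op 4 cut(10, 0): punch at orig (10,0); cuts so far [(7, 0), (10, 0)]; region rows[0,16) x cols[0,1) = 16x1
Op 5 cut(13, 0): punch at orig (13,0); cuts so far [(7, 0), (10, 0), (13, 0)]; region rows[0,16) x cols[0,1) = 16x1
Unfold 1 (reflect across v@1): 6 holes -> [(7, 0), (7, 1), (10, 0), (10, 1), (13, 0), (13, 1)]
Unfold 2 (reflect across v@2): 12 holes -> [(7, 0), (7, 1), (7, 2), (7, 3), (10, 0), (10, 1), (10, 2), (10, 3), (13, 0), (13, 1), (13, 2), (13, 3)]

Answer: ....
....
....
....
....
....
....
OOOO
....
....
OOOO
....
....
OOOO
....
....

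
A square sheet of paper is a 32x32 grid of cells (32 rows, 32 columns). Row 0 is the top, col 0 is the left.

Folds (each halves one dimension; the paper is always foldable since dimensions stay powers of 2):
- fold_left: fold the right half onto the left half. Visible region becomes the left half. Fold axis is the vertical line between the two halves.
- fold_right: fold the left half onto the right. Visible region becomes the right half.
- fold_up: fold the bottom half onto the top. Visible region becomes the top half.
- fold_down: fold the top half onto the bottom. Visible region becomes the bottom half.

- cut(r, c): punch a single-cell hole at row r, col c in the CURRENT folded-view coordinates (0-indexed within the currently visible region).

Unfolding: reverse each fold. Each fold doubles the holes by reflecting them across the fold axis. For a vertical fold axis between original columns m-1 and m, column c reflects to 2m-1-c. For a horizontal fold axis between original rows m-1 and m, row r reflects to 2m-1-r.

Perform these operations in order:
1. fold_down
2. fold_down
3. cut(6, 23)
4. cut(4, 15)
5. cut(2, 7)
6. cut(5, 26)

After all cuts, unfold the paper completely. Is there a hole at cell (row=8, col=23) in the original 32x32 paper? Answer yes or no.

Op 1 fold_down: fold axis h@16; visible region now rows[16,32) x cols[0,32) = 16x32
Op 2 fold_down: fold axis h@24; visible region now rows[24,32) x cols[0,32) = 8x32
Op 3 cut(6, 23): punch at orig (30,23); cuts so far [(30, 23)]; region rows[24,32) x cols[0,32) = 8x32
Op 4 cut(4, 15): punch at orig (28,15); cuts so far [(28, 15), (30, 23)]; region rows[24,32) x cols[0,32) = 8x32
Op 5 cut(2, 7): punch at orig (26,7); cuts so far [(26, 7), (28, 15), (30, 23)]; region rows[24,32) x cols[0,32) = 8x32
Op 6 cut(5, 26): punch at orig (29,26); cuts so far [(26, 7), (28, 15), (29, 26), (30, 23)]; region rows[24,32) x cols[0,32) = 8x32
Unfold 1 (reflect across h@24): 8 holes -> [(17, 23), (18, 26), (19, 15), (21, 7), (26, 7), (28, 15), (29, 26), (30, 23)]
Unfold 2 (reflect across h@16): 16 holes -> [(1, 23), (2, 26), (3, 15), (5, 7), (10, 7), (12, 15), (13, 26), (14, 23), (17, 23), (18, 26), (19, 15), (21, 7), (26, 7), (28, 15), (29, 26), (30, 23)]
Holes: [(1, 23), (2, 26), (3, 15), (5, 7), (10, 7), (12, 15), (13, 26), (14, 23), (17, 23), (18, 26), (19, 15), (21, 7), (26, 7), (28, 15), (29, 26), (30, 23)]

Answer: no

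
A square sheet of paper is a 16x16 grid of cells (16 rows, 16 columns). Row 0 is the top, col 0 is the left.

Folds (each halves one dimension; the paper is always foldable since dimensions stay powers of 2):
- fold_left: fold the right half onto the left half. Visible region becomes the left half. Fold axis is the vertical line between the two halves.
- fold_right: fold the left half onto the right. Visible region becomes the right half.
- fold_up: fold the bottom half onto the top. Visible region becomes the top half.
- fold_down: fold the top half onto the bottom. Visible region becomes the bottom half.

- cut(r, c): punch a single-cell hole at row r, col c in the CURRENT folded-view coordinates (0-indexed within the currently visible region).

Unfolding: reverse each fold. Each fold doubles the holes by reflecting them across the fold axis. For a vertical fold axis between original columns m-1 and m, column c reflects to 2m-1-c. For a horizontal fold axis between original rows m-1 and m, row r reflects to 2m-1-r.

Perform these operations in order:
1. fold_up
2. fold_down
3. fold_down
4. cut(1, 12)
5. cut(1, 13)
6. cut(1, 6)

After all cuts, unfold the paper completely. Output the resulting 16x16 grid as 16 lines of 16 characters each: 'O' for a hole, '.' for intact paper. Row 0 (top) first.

Op 1 fold_up: fold axis h@8; visible region now rows[0,8) x cols[0,16) = 8x16
Op 2 fold_down: fold axis h@4; visible region now rows[4,8) x cols[0,16) = 4x16
Op 3 fold_down: fold axis h@6; visible region now rows[6,8) x cols[0,16) = 2x16
Op 4 cut(1, 12): punch at orig (7,12); cuts so far [(7, 12)]; region rows[6,8) x cols[0,16) = 2x16
Op 5 cut(1, 13): punch at orig (7,13); cuts so far [(7, 12), (7, 13)]; region rows[6,8) x cols[0,16) = 2x16
Op 6 cut(1, 6): punch at orig (7,6); cuts so far [(7, 6), (7, 12), (7, 13)]; region rows[6,8) x cols[0,16) = 2x16
Unfold 1 (reflect across h@6): 6 holes -> [(4, 6), (4, 12), (4, 13), (7, 6), (7, 12), (7, 13)]
Unfold 2 (reflect across h@4): 12 holes -> [(0, 6), (0, 12), (0, 13), (3, 6), (3, 12), (3, 13), (4, 6), (4, 12), (4, 13), (7, 6), (7, 12), (7, 13)]
Unfold 3 (reflect across h@8): 24 holes -> [(0, 6), (0, 12), (0, 13), (3, 6), (3, 12), (3, 13), (4, 6), (4, 12), (4, 13), (7, 6), (7, 12), (7, 13), (8, 6), (8, 12), (8, 13), (11, 6), (11, 12), (11, 13), (12, 6), (12, 12), (12, 13), (15, 6), (15, 12), (15, 13)]

Answer: ......O.....OO..
................
................
......O.....OO..
......O.....OO..
................
................
......O.....OO..
......O.....OO..
................
................
......O.....OO..
......O.....OO..
................
................
......O.....OO..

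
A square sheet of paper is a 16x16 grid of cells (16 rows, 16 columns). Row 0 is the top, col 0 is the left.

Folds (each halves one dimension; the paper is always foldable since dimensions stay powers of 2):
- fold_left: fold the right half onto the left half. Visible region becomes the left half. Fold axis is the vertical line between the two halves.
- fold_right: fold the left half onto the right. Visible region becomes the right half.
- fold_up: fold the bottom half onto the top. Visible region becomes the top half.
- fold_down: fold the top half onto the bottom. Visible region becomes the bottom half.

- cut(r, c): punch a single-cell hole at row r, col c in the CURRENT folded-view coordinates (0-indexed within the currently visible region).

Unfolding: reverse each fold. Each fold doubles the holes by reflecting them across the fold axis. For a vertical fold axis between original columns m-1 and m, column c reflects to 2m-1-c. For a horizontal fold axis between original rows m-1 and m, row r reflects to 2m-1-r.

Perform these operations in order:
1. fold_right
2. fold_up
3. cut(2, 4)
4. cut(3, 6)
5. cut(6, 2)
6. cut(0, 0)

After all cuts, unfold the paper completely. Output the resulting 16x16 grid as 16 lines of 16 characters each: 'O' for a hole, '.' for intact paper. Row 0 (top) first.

Answer: .......OO.......
................
...O........O...
.O............O.
................
................
.....O....O.....
................
................
.....O....O.....
................
................
.O............O.
...O........O...
................
.......OO.......

Derivation:
Op 1 fold_right: fold axis v@8; visible region now rows[0,16) x cols[8,16) = 16x8
Op 2 fold_up: fold axis h@8; visible region now rows[0,8) x cols[8,16) = 8x8
Op 3 cut(2, 4): punch at orig (2,12); cuts so far [(2, 12)]; region rows[0,8) x cols[8,16) = 8x8
Op 4 cut(3, 6): punch at orig (3,14); cuts so far [(2, 12), (3, 14)]; region rows[0,8) x cols[8,16) = 8x8
Op 5 cut(6, 2): punch at orig (6,10); cuts so far [(2, 12), (3, 14), (6, 10)]; region rows[0,8) x cols[8,16) = 8x8
Op 6 cut(0, 0): punch at orig (0,8); cuts so far [(0, 8), (2, 12), (3, 14), (6, 10)]; region rows[0,8) x cols[8,16) = 8x8
Unfold 1 (reflect across h@8): 8 holes -> [(0, 8), (2, 12), (3, 14), (6, 10), (9, 10), (12, 14), (13, 12), (15, 8)]
Unfold 2 (reflect across v@8): 16 holes -> [(0, 7), (0, 8), (2, 3), (2, 12), (3, 1), (3, 14), (6, 5), (6, 10), (9, 5), (9, 10), (12, 1), (12, 14), (13, 3), (13, 12), (15, 7), (15, 8)]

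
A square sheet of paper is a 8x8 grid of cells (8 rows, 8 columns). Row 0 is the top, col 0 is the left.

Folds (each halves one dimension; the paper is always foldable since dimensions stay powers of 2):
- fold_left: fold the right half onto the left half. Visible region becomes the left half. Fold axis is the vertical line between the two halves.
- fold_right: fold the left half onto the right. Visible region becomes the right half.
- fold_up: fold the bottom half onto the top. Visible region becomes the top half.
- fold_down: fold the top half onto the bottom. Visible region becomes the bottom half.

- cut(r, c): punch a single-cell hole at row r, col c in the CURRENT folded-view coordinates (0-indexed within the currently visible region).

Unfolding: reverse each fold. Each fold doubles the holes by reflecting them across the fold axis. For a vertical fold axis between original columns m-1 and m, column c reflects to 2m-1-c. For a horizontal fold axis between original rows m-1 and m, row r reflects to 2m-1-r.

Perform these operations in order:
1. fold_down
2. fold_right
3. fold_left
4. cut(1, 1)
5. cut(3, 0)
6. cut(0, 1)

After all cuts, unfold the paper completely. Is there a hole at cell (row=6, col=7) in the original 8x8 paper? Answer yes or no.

Op 1 fold_down: fold axis h@4; visible region now rows[4,8) x cols[0,8) = 4x8
Op 2 fold_right: fold axis v@4; visible region now rows[4,8) x cols[4,8) = 4x4
Op 3 fold_left: fold axis v@6; visible region now rows[4,8) x cols[4,6) = 4x2
Op 4 cut(1, 1): punch at orig (5,5); cuts so far [(5, 5)]; region rows[4,8) x cols[4,6) = 4x2
Op 5 cut(3, 0): punch at orig (7,4); cuts so far [(5, 5), (7, 4)]; region rows[4,8) x cols[4,6) = 4x2
Op 6 cut(0, 1): punch at orig (4,5); cuts so far [(4, 5), (5, 5), (7, 4)]; region rows[4,8) x cols[4,6) = 4x2
Unfold 1 (reflect across v@6): 6 holes -> [(4, 5), (4, 6), (5, 5), (5, 6), (7, 4), (7, 7)]
Unfold 2 (reflect across v@4): 12 holes -> [(4, 1), (4, 2), (4, 5), (4, 6), (5, 1), (5, 2), (5, 5), (5, 6), (7, 0), (7, 3), (7, 4), (7, 7)]
Unfold 3 (reflect across h@4): 24 holes -> [(0, 0), (0, 3), (0, 4), (0, 7), (2, 1), (2, 2), (2, 5), (2, 6), (3, 1), (3, 2), (3, 5), (3, 6), (4, 1), (4, 2), (4, 5), (4, 6), (5, 1), (5, 2), (5, 5), (5, 6), (7, 0), (7, 3), (7, 4), (7, 7)]
Holes: [(0, 0), (0, 3), (0, 4), (0, 7), (2, 1), (2, 2), (2, 5), (2, 6), (3, 1), (3, 2), (3, 5), (3, 6), (4, 1), (4, 2), (4, 5), (4, 6), (5, 1), (5, 2), (5, 5), (5, 6), (7, 0), (7, 3), (7, 4), (7, 7)]

Answer: no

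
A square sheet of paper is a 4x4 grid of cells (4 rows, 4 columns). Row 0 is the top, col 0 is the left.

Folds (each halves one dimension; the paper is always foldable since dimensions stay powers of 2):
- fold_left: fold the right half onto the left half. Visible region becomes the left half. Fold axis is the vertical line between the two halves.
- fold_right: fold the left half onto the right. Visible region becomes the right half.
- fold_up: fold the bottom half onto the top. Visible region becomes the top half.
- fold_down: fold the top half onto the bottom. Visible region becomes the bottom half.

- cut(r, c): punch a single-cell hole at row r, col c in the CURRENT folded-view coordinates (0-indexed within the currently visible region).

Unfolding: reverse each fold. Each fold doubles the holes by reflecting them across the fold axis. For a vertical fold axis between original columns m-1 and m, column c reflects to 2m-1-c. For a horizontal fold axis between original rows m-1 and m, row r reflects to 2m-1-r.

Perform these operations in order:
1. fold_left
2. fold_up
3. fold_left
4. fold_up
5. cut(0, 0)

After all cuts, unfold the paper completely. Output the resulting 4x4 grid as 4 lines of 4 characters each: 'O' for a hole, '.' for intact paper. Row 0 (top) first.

Op 1 fold_left: fold axis v@2; visible region now rows[0,4) x cols[0,2) = 4x2
Op 2 fold_up: fold axis h@2; visible region now rows[0,2) x cols[0,2) = 2x2
Op 3 fold_left: fold axis v@1; visible region now rows[0,2) x cols[0,1) = 2x1
Op 4 fold_up: fold axis h@1; visible region now rows[0,1) x cols[0,1) = 1x1
Op 5 cut(0, 0): punch at orig (0,0); cuts so far [(0, 0)]; region rows[0,1) x cols[0,1) = 1x1
Unfold 1 (reflect across h@1): 2 holes -> [(0, 0), (1, 0)]
Unfold 2 (reflect across v@1): 4 holes -> [(0, 0), (0, 1), (1, 0), (1, 1)]
Unfold 3 (reflect across h@2): 8 holes -> [(0, 0), (0, 1), (1, 0), (1, 1), (2, 0), (2, 1), (3, 0), (3, 1)]
Unfold 4 (reflect across v@2): 16 holes -> [(0, 0), (0, 1), (0, 2), (0, 3), (1, 0), (1, 1), (1, 2), (1, 3), (2, 0), (2, 1), (2, 2), (2, 3), (3, 0), (3, 1), (3, 2), (3, 3)]

Answer: OOOO
OOOO
OOOO
OOOO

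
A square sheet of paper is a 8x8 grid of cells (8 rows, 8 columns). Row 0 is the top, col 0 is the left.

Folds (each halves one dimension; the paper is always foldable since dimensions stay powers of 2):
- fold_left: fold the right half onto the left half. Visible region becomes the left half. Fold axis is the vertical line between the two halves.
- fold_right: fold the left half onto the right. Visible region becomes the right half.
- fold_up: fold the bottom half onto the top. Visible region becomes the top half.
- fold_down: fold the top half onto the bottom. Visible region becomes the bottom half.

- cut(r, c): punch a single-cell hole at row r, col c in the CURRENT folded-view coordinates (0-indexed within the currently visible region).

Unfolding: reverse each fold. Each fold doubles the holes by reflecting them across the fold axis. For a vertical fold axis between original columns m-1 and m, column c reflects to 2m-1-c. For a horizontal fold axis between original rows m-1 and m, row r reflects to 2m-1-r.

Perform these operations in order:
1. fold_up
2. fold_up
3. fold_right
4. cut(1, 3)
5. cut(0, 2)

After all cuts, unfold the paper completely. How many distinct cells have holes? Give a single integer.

Op 1 fold_up: fold axis h@4; visible region now rows[0,4) x cols[0,8) = 4x8
Op 2 fold_up: fold axis h@2; visible region now rows[0,2) x cols[0,8) = 2x8
Op 3 fold_right: fold axis v@4; visible region now rows[0,2) x cols[4,8) = 2x4
Op 4 cut(1, 3): punch at orig (1,7); cuts so far [(1, 7)]; region rows[0,2) x cols[4,8) = 2x4
Op 5 cut(0, 2): punch at orig (0,6); cuts so far [(0, 6), (1, 7)]; region rows[0,2) x cols[4,8) = 2x4
Unfold 1 (reflect across v@4): 4 holes -> [(0, 1), (0, 6), (1, 0), (1, 7)]
Unfold 2 (reflect across h@2): 8 holes -> [(0, 1), (0, 6), (1, 0), (1, 7), (2, 0), (2, 7), (3, 1), (3, 6)]
Unfold 3 (reflect across h@4): 16 holes -> [(0, 1), (0, 6), (1, 0), (1, 7), (2, 0), (2, 7), (3, 1), (3, 6), (4, 1), (4, 6), (5, 0), (5, 7), (6, 0), (6, 7), (7, 1), (7, 6)]

Answer: 16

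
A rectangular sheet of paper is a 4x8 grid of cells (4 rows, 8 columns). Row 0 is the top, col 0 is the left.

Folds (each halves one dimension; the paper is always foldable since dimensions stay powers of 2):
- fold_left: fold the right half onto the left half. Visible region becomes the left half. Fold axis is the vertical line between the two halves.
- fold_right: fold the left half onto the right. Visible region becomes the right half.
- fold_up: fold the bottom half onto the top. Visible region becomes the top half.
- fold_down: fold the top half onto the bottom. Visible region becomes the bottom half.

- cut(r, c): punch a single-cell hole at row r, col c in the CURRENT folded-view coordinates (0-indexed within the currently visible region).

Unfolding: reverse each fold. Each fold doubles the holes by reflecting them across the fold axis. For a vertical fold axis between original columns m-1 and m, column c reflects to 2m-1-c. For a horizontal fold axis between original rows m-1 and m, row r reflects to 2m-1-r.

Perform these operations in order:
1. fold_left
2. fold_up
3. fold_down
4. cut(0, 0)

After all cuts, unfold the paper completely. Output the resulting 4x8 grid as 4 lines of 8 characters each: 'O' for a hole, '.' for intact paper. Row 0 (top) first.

Op 1 fold_left: fold axis v@4; visible region now rows[0,4) x cols[0,4) = 4x4
Op 2 fold_up: fold axis h@2; visible region now rows[0,2) x cols[0,4) = 2x4
Op 3 fold_down: fold axis h@1; visible region now rows[1,2) x cols[0,4) = 1x4
Op 4 cut(0, 0): punch at orig (1,0); cuts so far [(1, 0)]; region rows[1,2) x cols[0,4) = 1x4
Unfold 1 (reflect across h@1): 2 holes -> [(0, 0), (1, 0)]
Unfold 2 (reflect across h@2): 4 holes -> [(0, 0), (1, 0), (2, 0), (3, 0)]
Unfold 3 (reflect across v@4): 8 holes -> [(0, 0), (0, 7), (1, 0), (1, 7), (2, 0), (2, 7), (3, 0), (3, 7)]

Answer: O......O
O......O
O......O
O......O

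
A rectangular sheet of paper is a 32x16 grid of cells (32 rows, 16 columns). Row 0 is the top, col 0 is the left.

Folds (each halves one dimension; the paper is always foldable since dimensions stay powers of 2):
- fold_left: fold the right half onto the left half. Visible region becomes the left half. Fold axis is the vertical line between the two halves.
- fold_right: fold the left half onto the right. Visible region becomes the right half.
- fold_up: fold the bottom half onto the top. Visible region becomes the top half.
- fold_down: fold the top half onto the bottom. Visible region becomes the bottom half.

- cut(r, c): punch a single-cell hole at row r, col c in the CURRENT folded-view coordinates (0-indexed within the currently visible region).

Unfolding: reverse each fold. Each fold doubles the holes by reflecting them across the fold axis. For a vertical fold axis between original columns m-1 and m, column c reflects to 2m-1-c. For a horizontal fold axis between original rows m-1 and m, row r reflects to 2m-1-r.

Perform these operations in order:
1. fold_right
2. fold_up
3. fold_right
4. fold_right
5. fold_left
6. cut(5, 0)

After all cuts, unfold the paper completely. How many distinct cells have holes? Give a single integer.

Answer: 32

Derivation:
Op 1 fold_right: fold axis v@8; visible region now rows[0,32) x cols[8,16) = 32x8
Op 2 fold_up: fold axis h@16; visible region now rows[0,16) x cols[8,16) = 16x8
Op 3 fold_right: fold axis v@12; visible region now rows[0,16) x cols[12,16) = 16x4
Op 4 fold_right: fold axis v@14; visible region now rows[0,16) x cols[14,16) = 16x2
Op 5 fold_left: fold axis v@15; visible region now rows[0,16) x cols[14,15) = 16x1
Op 6 cut(5, 0): punch at orig (5,14); cuts so far [(5, 14)]; region rows[0,16) x cols[14,15) = 16x1
Unfold 1 (reflect across v@15): 2 holes -> [(5, 14), (5, 15)]
Unfold 2 (reflect across v@14): 4 holes -> [(5, 12), (5, 13), (5, 14), (5, 15)]
Unfold 3 (reflect across v@12): 8 holes -> [(5, 8), (5, 9), (5, 10), (5, 11), (5, 12), (5, 13), (5, 14), (5, 15)]
Unfold 4 (reflect across h@16): 16 holes -> [(5, 8), (5, 9), (5, 10), (5, 11), (5, 12), (5, 13), (5, 14), (5, 15), (26, 8), (26, 9), (26, 10), (26, 11), (26, 12), (26, 13), (26, 14), (26, 15)]
Unfold 5 (reflect across v@8): 32 holes -> [(5, 0), (5, 1), (5, 2), (5, 3), (5, 4), (5, 5), (5, 6), (5, 7), (5, 8), (5, 9), (5, 10), (5, 11), (5, 12), (5, 13), (5, 14), (5, 15), (26, 0), (26, 1), (26, 2), (26, 3), (26, 4), (26, 5), (26, 6), (26, 7), (26, 8), (26, 9), (26, 10), (26, 11), (26, 12), (26, 13), (26, 14), (26, 15)]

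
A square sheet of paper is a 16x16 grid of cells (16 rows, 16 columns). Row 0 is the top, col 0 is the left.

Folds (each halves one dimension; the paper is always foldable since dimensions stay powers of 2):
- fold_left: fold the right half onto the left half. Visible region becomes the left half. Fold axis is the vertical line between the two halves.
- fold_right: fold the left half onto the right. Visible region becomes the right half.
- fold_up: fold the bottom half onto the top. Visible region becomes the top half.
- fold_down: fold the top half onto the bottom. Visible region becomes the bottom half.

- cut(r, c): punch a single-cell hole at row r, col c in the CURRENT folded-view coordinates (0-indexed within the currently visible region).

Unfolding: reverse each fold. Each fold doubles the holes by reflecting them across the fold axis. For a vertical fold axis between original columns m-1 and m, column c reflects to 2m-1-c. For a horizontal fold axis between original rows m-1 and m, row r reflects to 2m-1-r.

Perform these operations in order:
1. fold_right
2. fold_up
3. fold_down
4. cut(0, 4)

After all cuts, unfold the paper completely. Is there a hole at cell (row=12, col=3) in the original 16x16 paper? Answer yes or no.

Op 1 fold_right: fold axis v@8; visible region now rows[0,16) x cols[8,16) = 16x8
Op 2 fold_up: fold axis h@8; visible region now rows[0,8) x cols[8,16) = 8x8
Op 3 fold_down: fold axis h@4; visible region now rows[4,8) x cols[8,16) = 4x8
Op 4 cut(0, 4): punch at orig (4,12); cuts so far [(4, 12)]; region rows[4,8) x cols[8,16) = 4x8
Unfold 1 (reflect across h@4): 2 holes -> [(3, 12), (4, 12)]
Unfold 2 (reflect across h@8): 4 holes -> [(3, 12), (4, 12), (11, 12), (12, 12)]
Unfold 3 (reflect across v@8): 8 holes -> [(3, 3), (3, 12), (4, 3), (4, 12), (11, 3), (11, 12), (12, 3), (12, 12)]
Holes: [(3, 3), (3, 12), (4, 3), (4, 12), (11, 3), (11, 12), (12, 3), (12, 12)]

Answer: yes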